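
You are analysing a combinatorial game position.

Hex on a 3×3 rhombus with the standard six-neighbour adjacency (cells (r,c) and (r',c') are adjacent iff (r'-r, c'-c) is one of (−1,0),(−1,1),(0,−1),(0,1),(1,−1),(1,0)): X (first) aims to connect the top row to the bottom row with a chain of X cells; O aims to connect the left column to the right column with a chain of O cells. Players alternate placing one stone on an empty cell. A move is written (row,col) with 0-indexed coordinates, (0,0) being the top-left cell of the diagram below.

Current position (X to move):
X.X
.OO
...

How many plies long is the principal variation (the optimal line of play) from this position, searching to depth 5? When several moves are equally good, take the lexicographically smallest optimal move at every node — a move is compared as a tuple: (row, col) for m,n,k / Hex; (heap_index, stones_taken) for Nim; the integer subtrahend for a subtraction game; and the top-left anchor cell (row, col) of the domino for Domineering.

PV length from [X.X/.OO/...]: 2 plies

p1 X@[X.X/.OO/...]: (0,1)[XXX/.OO/...]-1* (1,0)[X.X/XOO/...]-1 (2,0)[X.X/.OO/X..]-1 (2,1)[X.X/.OO/.X.]-1 (2,2)[X.X/.OO/..X]-1
p2 O@[XXX/.OO/...]: (1,0)[XXX/OOO/...]+1* (2,0)[XXX/.OO/O..]+1 (2,1)[XXX/.OO/.O.]+1 (2,2)[XXX/.OO/..O]+1
p3 X@[XXX/OOO/...] terminal -1; root [X.X/.OO/...] d5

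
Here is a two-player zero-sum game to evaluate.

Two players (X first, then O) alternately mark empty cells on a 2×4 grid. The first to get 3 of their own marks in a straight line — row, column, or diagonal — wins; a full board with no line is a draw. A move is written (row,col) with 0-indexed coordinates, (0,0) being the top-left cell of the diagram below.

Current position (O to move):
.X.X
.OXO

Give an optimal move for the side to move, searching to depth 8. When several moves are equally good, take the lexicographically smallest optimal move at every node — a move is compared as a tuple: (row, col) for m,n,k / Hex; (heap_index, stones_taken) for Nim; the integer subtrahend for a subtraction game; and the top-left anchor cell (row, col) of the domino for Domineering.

O's best at [.X.X/.OXO]: (0,2)

ply 1, O at .X.X/.OXO | (0,0)=-1→OX.X/.OXO; (0,2)=+0→.XOX/.OXO*; (1,0)=-1→.X.X/OOXO
ply 2, X at .XOX/.OXO | (0,0)=+0→XXOX/.OXO*; (1,0)=+0→.XOX/XOXO
ply 3, O at XXOX/.OXO | (1,0)=+0→XXOX/OOXO*
ply 4: XXOX/OOXO is terminal +0 (X); from .X.X/.OXO depth 8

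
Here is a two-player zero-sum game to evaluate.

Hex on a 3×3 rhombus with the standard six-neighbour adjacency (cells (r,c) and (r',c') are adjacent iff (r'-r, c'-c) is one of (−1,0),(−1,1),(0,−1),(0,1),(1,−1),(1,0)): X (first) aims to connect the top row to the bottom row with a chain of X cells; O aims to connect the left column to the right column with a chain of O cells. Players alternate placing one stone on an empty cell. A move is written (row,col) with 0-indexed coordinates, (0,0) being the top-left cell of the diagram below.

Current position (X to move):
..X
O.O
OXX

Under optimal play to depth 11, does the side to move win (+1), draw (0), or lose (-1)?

ply 1, X at ..X/O.O/OXX | (0,0)=-1→X.X/O.O/OXX; (0,1)=-1→.XX/O.O/OXX; (1,1)=+1→..X/OXO/OXX*
ply 2: ..X/OXO/OXX is terminal -1 (O); from ..X/O.O/OXX depth 11

value(..X/O.O/OXX, X) = +1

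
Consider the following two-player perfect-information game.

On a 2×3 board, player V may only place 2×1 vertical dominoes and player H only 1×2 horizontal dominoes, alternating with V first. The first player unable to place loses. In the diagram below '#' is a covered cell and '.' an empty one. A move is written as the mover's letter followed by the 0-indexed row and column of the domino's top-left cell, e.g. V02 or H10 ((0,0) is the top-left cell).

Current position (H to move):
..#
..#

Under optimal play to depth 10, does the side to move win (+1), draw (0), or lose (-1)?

value(..#/..#, H) = +1

[..#/..#] H move#1: H00:+1/###/..#*, H10:+1/..#/###
[###/..#] end (terminal -1, V#2); searched ..#/..# to 10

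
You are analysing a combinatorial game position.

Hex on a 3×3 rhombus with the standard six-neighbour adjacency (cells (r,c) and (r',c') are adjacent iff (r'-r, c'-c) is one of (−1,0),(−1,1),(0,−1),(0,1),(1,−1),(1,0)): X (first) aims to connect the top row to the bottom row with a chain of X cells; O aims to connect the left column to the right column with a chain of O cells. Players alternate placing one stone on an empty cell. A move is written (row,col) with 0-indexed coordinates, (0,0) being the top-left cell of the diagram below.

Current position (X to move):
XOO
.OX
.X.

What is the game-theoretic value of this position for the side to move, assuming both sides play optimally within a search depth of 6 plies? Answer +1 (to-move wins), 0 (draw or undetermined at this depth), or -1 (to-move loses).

value(XOO/.OX/.X., X) = -1

[XOO/.OX/.X.] X move#1: (1,0):-1/XOO/XOX/.X.*, (2,0):-1/XOO/.OX/XX., (2,2):-1/XOO/.OX/.XX
[XOO/XOX/.X.] O move#2: (2,0):+1/XOO/XOX/OX.*, (2,2):-1/XOO/XOX/.XO
[XOO/XOX/OX.] end (terminal -1, X#3); searched XOO/.OX/.X. to 6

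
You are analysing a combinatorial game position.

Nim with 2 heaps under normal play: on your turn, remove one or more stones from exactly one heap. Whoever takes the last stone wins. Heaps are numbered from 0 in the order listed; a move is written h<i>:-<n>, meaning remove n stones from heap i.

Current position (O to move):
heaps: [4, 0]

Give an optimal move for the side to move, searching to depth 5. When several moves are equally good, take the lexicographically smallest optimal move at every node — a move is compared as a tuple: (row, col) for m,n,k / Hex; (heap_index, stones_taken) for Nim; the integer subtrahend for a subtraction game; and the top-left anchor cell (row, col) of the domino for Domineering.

O's best at [(4,0)]: h0:-4

p1 O@[(4,0)]: h0:-1[(3,0)]-1 h0:-2[(2,0)]-1 h0:-3[(1,0)]-1 h0:-4[(0,0)]+1*
p2 X@[(0,0)] terminal -1; root [(4,0)] d5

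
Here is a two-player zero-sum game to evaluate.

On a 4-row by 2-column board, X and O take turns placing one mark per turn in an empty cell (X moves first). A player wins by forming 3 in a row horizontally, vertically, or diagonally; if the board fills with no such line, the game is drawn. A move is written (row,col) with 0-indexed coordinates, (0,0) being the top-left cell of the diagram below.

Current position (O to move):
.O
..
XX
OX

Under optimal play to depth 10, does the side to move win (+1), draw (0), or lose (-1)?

value(.O/../XX/OX, O) = 0

[.O/../XX/OX] O move#1: (0,0):-1/OO/../XX/OX, (1,0):-1/.O/O./XX/OX, (1,1):+0/.O/.O/XX/OX*
[.O/.O/XX/OX] X move#2: (0,0):+0/XO/.O/XX/OX*, (1,0):+0/.O/XO/XX/OX
[XO/.O/XX/OX] O move#3: (1,0):+0/XO/OO/XX/OX*
[XO/OO/XX/OX] end (terminal +0, X#4); searched .O/../XX/OX to 10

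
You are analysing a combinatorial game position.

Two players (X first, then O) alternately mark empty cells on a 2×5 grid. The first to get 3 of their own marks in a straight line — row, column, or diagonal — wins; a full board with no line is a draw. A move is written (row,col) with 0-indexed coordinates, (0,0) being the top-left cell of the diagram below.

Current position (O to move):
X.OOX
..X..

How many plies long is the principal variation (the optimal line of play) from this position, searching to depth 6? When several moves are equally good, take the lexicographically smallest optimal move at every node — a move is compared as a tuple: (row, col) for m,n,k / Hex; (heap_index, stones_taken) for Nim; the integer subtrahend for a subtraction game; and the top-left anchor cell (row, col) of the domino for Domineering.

p1 O@[X.OOX/..X..]: (0,1)[XOOOX/..X..]+1* (1,0)[X.OOX/O.X..]+0 (1,1)[X.OOX/.OX..]+0 (1,3)[X.OOX/..XO.]+0 (1,4)[X.OOX/..X.O]+0
p2 X@[XOOOX/..X..] terminal -1; root [X.OOX/..X..] d6

PV length from [X.OOX/..X..]: 1 ply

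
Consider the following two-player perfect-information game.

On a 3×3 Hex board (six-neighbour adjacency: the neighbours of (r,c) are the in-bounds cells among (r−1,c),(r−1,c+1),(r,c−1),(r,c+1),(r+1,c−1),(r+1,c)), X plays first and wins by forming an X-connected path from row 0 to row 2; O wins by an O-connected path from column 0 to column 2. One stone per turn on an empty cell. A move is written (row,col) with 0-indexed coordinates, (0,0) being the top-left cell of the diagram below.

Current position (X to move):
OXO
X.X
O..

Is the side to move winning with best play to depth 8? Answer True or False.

X winning at [OXO/X.X/O..]: True

[OXO/X.X/O..] X move#1: (1,1):+1/OXO/XXX/O..*, (2,1):-1/OXO/X.X/OX., (2,2):-1/OXO/X.X/O.X
[OXO/XXX/O..] O move#2: (2,1):-1/OXO/XXX/OO.*, (2,2):-1/OXO/XXX/O.O
[OXO/XXX/OO.] X move#3: (2,2):+1/OXO/XXX/OOX*
[OXO/XXX/OOX] end (terminal -1, O#4); searched OXO/X.X/O.. to 8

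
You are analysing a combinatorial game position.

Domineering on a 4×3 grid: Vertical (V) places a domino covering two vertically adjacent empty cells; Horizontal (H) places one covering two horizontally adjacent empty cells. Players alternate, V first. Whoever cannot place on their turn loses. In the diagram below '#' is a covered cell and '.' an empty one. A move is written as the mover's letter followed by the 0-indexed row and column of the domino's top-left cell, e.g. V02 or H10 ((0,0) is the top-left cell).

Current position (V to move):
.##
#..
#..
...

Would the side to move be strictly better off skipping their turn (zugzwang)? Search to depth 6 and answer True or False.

p1 V@[.##/#../#../...]: V11[.##/##./##./...]+1* V12[.##/#.#/#.#/...]+1 V21[.##/#../##./.#.]+1 V22[.##/#../#.#/..#]+1
p2 H@[.##/##./##./...]: H30[.##/##./##./##.]-1* H31[.##/##./##./.##]-1
p3 V@[.##/##./##./##.]: V12[.##/###/###/##.]+1* V22[.##/##./###/###]+1
p4 H@[.##/###/###/##.] terminal -1; root [.##/#../#../...] d6
suppose V passes — search the same position with H to move:
pass> p1 H@[.##/#../#../...]: H11[.##/###/#../...]-1 H21[.##/#../###/...]+1* H30[.##/#../#../##.]-1 H31[.##/#../#../.##]-1
pass> p2 V@[.##/#../###/...] terminal -1; root [.##/#../#../...] d6
for V: play +1, pass -1

zugzwang(.##/#../#../..., V) = False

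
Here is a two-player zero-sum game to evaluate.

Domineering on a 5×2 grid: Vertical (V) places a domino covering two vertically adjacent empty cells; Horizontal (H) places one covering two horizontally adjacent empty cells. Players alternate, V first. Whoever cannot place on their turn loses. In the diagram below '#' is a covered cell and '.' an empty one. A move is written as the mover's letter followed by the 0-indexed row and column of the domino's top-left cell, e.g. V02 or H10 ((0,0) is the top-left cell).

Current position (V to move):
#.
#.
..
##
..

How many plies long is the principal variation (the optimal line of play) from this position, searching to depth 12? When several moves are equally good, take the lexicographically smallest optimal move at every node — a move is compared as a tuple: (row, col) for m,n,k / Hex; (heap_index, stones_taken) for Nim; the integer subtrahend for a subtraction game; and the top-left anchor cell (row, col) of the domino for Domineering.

PV length from [#./#./../##/..]: 2 plies

p1 V@[#./#./../##/..]: V01[##/##/../##/..]-1* V11[#./##/.#/##/..]-1
p2 H@[##/##/../##/..]: H20[##/##/##/##/..]+1* H40[##/##/../##/##]+1
p3 V@[##/##/##/##/..] terminal -1; root [#./#./../##/..] d12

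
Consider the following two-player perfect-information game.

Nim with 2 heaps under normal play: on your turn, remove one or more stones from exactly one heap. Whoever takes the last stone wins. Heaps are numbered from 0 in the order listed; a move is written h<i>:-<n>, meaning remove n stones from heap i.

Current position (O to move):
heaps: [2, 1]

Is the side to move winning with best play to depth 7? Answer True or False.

[(2,1)] O move#1: h0:-1:+1/(1,1)*, h0:-2:-1/(0,1), h1:-1:-1/(2,0)
[(1,1)] X move#2: h0:-1:-1/(0,1)*, h1:-1:-1/(1,0)
[(0,1)] O move#3: h1:-1:+1/(0,0)*
[(0,0)] end (terminal -1, X#4); searched (2,1) to 7

O winning at [(2,1)]: True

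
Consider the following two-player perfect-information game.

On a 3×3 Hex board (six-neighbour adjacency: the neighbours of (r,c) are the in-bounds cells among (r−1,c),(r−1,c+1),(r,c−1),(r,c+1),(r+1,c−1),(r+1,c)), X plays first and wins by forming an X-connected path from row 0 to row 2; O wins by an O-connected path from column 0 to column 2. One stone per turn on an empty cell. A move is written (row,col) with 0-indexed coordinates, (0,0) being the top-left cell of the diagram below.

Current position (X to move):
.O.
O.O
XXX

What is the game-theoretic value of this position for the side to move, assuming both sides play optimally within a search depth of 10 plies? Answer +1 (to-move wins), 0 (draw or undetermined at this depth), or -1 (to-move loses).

ply 1, X at .O./O.O/XXX | (0,0)=-1→XO./O.O/XXX*; (0,2)=-1→.OX/O.O/XXX; (1,1)=-1→.O./OXO/XXX
ply 2, O at XO./O.O/XXX | (0,2)=+1→XOO/O.O/XXX*; (1,1)=+1→XO./OOO/XXX
ply 3: XOO/O.O/XXX is terminal -1 (X); from .O./O.O/XXX depth 10

value(.O./O.O/XXX, X) = -1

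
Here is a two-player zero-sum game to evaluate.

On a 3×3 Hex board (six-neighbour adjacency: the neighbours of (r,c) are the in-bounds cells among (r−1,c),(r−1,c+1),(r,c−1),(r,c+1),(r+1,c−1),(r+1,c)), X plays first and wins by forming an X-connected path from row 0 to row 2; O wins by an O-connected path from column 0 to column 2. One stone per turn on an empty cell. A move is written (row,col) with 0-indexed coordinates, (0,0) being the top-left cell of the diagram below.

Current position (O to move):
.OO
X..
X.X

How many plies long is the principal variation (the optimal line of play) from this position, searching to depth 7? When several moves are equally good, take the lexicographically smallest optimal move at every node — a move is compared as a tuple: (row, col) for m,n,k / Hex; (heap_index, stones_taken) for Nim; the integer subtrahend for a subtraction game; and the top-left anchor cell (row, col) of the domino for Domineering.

[.OO/X../X.X] O move#1: (0,0):+1/OOO/X../X.X*, (1,1):-1/.OO/XO./X.X, (1,2):-1/.OO/X.O/X.X, (2,1):-1/.OO/X../XOX
[OOO/X../X.X] end (terminal -1, X#2); searched .OO/X../X.X to 7

PV length from [.OO/X../X.X]: 1 ply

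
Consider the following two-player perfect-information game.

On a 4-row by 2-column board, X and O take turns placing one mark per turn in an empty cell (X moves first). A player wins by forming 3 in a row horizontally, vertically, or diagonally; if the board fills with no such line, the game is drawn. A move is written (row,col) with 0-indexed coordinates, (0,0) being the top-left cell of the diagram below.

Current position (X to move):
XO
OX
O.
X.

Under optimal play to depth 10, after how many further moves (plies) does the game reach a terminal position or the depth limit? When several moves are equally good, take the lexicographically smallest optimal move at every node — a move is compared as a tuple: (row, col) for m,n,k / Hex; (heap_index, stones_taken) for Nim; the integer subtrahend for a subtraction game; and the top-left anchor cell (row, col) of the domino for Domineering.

p1 X@[XO/OX/O./X.]: (2,1)[XO/OX/OX/X.]+0* (3,1)[XO/OX/O./XX]+0
p2 O@[XO/OX/OX/X.]: (3,1)[XO/OX/OX/XO]+0*
p3 X@[XO/OX/OX/XO] terminal +0; root [XO/OX/O./X.] d10

PV length from [XO/OX/O./X.]: 2 plies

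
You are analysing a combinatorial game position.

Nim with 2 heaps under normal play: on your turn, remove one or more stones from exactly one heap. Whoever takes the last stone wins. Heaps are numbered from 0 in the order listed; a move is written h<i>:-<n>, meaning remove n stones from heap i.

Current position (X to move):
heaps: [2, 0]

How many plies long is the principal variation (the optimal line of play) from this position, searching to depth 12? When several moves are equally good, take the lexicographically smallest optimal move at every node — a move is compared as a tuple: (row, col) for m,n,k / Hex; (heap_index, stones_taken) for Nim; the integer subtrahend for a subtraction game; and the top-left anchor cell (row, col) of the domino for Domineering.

p1 X@[(2,0)]: h0:-1[(1,0)]-1 h0:-2[(0,0)]+1*
p2 O@[(0,0)] terminal -1; root [(2,0)] d12

PV length from [(2,0)]: 1 ply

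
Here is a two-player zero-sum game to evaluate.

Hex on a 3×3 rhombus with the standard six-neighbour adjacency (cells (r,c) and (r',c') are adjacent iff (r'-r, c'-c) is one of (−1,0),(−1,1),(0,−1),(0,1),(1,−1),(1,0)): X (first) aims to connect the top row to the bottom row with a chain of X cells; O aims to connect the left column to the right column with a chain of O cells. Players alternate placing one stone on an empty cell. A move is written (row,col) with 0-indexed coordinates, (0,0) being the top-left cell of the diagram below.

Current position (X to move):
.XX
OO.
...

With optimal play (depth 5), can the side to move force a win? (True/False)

p1 X@[.XX/OO./...]: (0,0)[XXX/OO./...]-1 (1,2)[.XX/OOX/...]+1* (2,0)[.XX/OO./X..]-1 (2,1)[.XX/OO./.X.]-1 (2,2)[.XX/OO./..X]-1
p2 O@[.XX/OOX/...]: (0,0)[OXX/OOX/...]-1* (2,0)[.XX/OOX/O..]-1 (2,1)[.XX/OOX/.O.]-1 (2,2)[.XX/OOX/..O]-1
p3 X@[OXX/OOX/...]: (2,0)[OXX/OOX/X..]+1* (2,1)[OXX/OOX/.X.]+1 (2,2)[OXX/OOX/..X]+1
p4 O@[OXX/OOX/X..]: (2,1)[OXX/OOX/XO.]-1* (2,2)[OXX/OOX/X.O]-1
p5 X@[OXX/OOX/XO.]: (2,2)[OXX/OOX/XOX]+1*
p6 O@[OXX/OOX/XOX] terminal -1; root [.XX/OO./...] d5

X winning at [.XX/OO./...]: True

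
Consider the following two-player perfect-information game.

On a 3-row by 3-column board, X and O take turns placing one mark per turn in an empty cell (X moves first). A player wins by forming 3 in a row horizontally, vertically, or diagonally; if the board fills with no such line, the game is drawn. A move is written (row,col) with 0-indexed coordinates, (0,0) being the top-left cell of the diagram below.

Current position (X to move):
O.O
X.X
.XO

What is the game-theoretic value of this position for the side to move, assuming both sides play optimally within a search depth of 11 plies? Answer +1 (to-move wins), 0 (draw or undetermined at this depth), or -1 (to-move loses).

ply 1, X at O.O/X.X/.XO | (0,1)=-1→OXO/X.X/.XO; (1,1)=+1→O.O/XXX/.XO*; (2,0)=-1→O.O/X.X/XXO
ply 2: O.O/XXX/.XO is terminal -1 (O); from O.O/X.X/.XO depth 11

value(O.O/X.X/.XO, X) = +1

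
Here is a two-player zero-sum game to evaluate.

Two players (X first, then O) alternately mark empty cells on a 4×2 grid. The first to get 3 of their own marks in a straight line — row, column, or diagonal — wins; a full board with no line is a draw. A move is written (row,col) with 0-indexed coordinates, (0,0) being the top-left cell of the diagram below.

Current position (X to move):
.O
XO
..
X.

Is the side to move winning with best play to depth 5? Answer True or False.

X winning at [.O/XO/../X.]: True

p1 X@[.O/XO/../X.]: (0,0)[XO/XO/../X.]-1 (2,0)[.O/XO/X./X.]+1* (2,1)[.O/XO/.X/X.]+0 (3,1)[.O/XO/../XX]-1
p2 O@[.O/XO/X./X.] terminal -1; root [.O/XO/../X.] d5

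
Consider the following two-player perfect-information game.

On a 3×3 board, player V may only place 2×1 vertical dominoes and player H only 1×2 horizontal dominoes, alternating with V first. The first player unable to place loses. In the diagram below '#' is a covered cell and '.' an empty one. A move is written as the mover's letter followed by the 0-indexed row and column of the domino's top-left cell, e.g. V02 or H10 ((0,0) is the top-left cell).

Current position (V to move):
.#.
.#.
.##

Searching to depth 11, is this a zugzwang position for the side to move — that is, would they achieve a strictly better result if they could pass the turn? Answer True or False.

p1 V@[.#./.#./.##]: V00[##./##./.##]+1* V02[.##/.##/.##]+1 V10[.#./##./###]+1
p2 H@[##./##./.##] terminal -1; root [.#./.#./.##] d11
if V skipped the turn, H would face:
~ p1 H@[.#./.#./.##] terminal -1; root [.#./.#./.##] d11
compare (V): move=+1 vs pass=+1

zugzwang(.#./.#./.##, V) = False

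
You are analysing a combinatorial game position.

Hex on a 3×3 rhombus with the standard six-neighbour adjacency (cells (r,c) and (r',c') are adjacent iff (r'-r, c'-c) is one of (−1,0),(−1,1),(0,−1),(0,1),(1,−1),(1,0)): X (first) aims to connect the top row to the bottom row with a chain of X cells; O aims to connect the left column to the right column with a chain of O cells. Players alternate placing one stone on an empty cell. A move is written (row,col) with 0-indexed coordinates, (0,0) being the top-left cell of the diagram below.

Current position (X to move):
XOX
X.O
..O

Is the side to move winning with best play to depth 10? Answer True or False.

ply 1, X at XOX/X.O/..O | (1,1)=+1→XOX/XXO/..O*; (2,0)=+1→XOX/X.O/X.O; (2,1)=+1→XOX/X.O/.XO
ply 2, O at XOX/XXO/..O | (2,0)=-1→XOX/XXO/O.O*; (2,1)=-1→XOX/XXO/.OO
ply 3, X at XOX/XXO/O.O | (2,1)=+1→XOX/XXO/OXO*
ply 4: XOX/XXO/OXO is terminal -1 (O); from XOX/X.O/..O depth 10

X winning at [XOX/X.O/..O]: True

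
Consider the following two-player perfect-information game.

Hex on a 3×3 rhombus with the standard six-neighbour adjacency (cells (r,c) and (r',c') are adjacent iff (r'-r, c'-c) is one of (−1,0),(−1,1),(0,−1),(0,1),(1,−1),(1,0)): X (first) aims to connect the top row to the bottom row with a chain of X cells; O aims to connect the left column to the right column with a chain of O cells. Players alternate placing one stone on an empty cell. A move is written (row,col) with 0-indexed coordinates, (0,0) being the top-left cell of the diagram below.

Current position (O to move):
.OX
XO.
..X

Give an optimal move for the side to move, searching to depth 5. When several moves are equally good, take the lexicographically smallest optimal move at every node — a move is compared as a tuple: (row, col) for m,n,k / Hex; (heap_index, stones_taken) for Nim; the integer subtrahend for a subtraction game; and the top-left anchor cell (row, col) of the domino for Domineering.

O's best at [.OX/XO./..X]: (1,2)

[.OX/XO./..X] O move#1: (0,0):-1/OOX/XO./..X, (1,2):+1/.OX/XOO/..X*, (2,0):-1/.OX/XO./O.X, (2,1):-1/.OX/XO./.OX
[.OX/XOO/..X] X move#2: (0,0):-1/XOX/XOO/..X*, (2,0):-1/.OX/XOO/X.X, (2,1):-1/.OX/XOO/.XX
[XOX/XOO/..X] O move#3: (2,0):+1/XOX/XOO/O.X*, (2,1):-1/XOX/XOO/.OX
[XOX/XOO/O.X] end (terminal -1, X#4); searched .OX/XO./..X to 5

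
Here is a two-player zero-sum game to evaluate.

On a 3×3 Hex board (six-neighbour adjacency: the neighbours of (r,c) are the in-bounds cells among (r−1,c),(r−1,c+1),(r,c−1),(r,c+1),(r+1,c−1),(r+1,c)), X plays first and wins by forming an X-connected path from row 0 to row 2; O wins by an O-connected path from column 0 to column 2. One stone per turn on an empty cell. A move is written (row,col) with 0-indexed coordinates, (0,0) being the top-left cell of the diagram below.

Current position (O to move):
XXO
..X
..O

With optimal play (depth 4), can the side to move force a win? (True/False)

O winning at [XXO/..X/..O]: True

ply 1, O at XXO/..X/..O | (1,0)=-1→XXO/O.X/..O; (1,1)=+1→XXO/.OX/..O*; (2,0)=+1→XXO/..X/O.O; (2,1)=-1→XXO/..X/.OO
ply 2, X at XXO/.OX/..O | (1,0)=-1→XXO/XOX/..O*; (2,0)=-1→XXO/.OX/X.O; (2,1)=-1→XXO/.OX/.XO
ply 3, O at XXO/XOX/..O | (2,0)=+1→XXO/XOX/O.O*; (2,1)=-1→XXO/XOX/.OO
ply 4: XXO/XOX/O.O is terminal -1 (X); from XXO/..X/..O depth 4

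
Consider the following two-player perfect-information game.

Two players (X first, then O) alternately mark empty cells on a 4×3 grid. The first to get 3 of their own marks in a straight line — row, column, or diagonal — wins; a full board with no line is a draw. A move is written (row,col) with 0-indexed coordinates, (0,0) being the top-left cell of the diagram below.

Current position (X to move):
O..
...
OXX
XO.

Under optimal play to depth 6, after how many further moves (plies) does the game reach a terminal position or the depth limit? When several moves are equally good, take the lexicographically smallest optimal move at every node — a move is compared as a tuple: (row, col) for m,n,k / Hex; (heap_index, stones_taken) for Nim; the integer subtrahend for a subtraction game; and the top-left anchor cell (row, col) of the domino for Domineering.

[O../.../OXX/XO.] X move#1: (0,1):-1/OX./.../OXX/XO., (0,2):-1/O.X/.../OXX/XO., (1,0):+1/O../X../OXX/XO.*, (1,1):-1/O../.X./OXX/XO., (1,2):+1/O../..X/OXX/XO., (3,2):-1/O../.../OXX/XOX
[O../X../OXX/XO.] O move#2: (0,1):-1/OO./X../OXX/XO.*, (0,2):-1/O.O/X../OXX/XO., (1,1):-1/O../XO./OXX/XO., (1,2):-1/O../X.O/OXX/XO., (3,2):-1/O../X../OXX/XOO
[OO./X../OXX/XO.] X move#3: (0,2):+1/OOX/X../OXX/XO.*, (1,1):-1/OO./XX./OXX/XO., (1,2):+1/OO./X.X/OXX/XO., (3,2):+1/OO./X../OXX/XOX
[OOX/X../OXX/XO.] O move#4: (1,1):-1/OOX/XO./OXX/XO.*, (1,2):-1/OOX/X.O/OXX/XO., (3,2):-1/OOX/X../OXX/XOO
[OOX/XO./OXX/XO.] X move#5: (1,2):+1/OOX/XOX/OXX/XO.*, (3,2):+1/OOX/XO./OXX/XOX
[OOX/XOX/OXX/XO.] end (terminal -1, O#6); searched O../.../OXX/XO. to 6

PV length from [O../.../OXX/XO.]: 5 plies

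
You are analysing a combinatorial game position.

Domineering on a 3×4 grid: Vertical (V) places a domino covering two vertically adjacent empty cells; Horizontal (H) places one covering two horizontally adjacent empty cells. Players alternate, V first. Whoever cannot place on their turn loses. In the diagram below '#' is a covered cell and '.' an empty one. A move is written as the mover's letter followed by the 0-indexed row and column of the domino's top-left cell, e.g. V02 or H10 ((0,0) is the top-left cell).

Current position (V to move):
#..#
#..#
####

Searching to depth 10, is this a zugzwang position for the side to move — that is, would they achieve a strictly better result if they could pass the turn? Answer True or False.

[#..#/#..#/####] V move#1: V01:+1/##.#/##.#/####*, V02:+1/#.##/#.##/####
[##.#/##.#/####] end (terminal -1, H#2); searched #..#/#..#/#### to 10
suppose V passes — search the same position with H to move:
pass> [#..#/#..#/####] H move#1: H01:+1/####/#..#/####*, H11:+1/#..#/####/####
pass> [####/#..#/####] end (terminal -1, V#2); searched #..#/#..#/#### to 10
for V: play +1, pass -1

zugzwang(#..#/#..#/####, V) = False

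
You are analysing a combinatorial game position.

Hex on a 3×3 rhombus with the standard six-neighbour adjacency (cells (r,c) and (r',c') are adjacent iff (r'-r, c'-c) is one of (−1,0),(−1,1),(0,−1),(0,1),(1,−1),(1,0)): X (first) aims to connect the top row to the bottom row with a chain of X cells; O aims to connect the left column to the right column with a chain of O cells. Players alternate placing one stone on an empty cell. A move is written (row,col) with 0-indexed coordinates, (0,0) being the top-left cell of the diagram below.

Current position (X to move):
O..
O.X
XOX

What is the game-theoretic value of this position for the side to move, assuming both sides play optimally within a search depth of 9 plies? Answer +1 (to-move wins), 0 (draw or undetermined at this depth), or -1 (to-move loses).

value(O../O.X/XOX, X) = +1

p1 X@[O../O.X/XOX]: (0,1)[OX./O.X/XOX]+1* (0,2)[O.X/O.X/XOX]+1 (1,1)[O../OXX/XOX]+1
p2 O@[OX./O.X/XOX]: (0,2)[OXO/O.X/XOX]-1* (1,1)[OX./OOX/XOX]-1
p3 X@[OXO/O.X/XOX]: (1,1)[OXO/OXX/XOX]+1*
p4 O@[OXO/OXX/XOX] terminal -1; root [O../O.X/XOX] d9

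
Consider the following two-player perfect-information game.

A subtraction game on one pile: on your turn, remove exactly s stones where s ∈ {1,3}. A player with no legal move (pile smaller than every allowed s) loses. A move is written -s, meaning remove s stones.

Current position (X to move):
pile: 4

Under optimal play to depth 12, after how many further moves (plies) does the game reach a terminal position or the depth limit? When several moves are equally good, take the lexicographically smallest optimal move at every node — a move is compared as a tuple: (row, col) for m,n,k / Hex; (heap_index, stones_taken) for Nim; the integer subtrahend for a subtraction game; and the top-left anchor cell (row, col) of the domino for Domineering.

PV length from [4]: 4 plies

p1 X@[4]: -1[3]-1* -3[1]-1
p2 O@[3]: -1[2]+1* -3[0]+1
p3 X@[2]: -1[1]-1*
p4 O@[1]: -1[0]+1*
p5 X@[0] terminal -1; root [4] d12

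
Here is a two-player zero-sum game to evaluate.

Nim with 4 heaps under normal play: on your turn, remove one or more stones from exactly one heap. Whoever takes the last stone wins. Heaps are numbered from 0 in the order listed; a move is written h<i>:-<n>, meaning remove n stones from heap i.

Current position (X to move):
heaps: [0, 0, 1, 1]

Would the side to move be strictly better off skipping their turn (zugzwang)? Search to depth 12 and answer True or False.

ply 1, X at (0,0,1,1) | h2:-1=-1→(0,0,0,1)*; h3:-1=-1→(0,0,1,0)
ply 2, O at (0,0,0,1) | h3:-1=+1→(0,0,0,0)*
ply 3: (0,0,0,0) is terminal -1 (X); from (0,0,1,1) depth 12
pass branch (O moves first from the same position):
  | ply 1, O at (0,0,1,1) | h2:-1=-1→(0,0,0,1)*; h3:-1=-1→(0,0,1,0)
  | ply 2, X at (0,0,0,1) | h3:-1=+1→(0,0,0,0)*
  | ply 3: (0,0,0,0) is terminal -1 (O); from (0,0,1,1) depth 12
X moving scores -1; X passing scores +1

zugzwang((0,0,1,1), X) = True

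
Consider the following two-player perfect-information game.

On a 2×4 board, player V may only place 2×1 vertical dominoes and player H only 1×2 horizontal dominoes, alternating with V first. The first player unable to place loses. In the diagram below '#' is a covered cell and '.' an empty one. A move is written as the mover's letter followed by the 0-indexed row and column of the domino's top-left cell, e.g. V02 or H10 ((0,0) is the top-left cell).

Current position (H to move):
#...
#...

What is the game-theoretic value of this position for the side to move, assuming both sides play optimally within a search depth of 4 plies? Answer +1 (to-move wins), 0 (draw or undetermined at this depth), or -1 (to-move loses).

value(#.../#..., H) = +1

ply 1, H at #.../#... | H01=+1→###./#...*; H02=+1→#.##/#...; H11=+1→#.../###.; H12=+1→#.../#.##
ply 2, V at ###./#... | V03=-1→####/#..#*
ply 3, H at ####/#..# | H11=+1→####/####*
ply 4: ####/#### is terminal -1 (V); from #.../#... depth 4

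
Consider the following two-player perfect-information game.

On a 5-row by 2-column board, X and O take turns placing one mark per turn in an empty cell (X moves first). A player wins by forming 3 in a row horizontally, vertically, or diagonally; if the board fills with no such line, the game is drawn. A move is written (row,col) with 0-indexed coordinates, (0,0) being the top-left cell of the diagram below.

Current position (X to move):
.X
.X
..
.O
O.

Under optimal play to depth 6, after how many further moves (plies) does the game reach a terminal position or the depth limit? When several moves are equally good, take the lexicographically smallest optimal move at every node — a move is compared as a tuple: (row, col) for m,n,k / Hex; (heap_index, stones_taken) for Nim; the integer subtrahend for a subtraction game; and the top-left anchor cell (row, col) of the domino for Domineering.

PV length from [.X/.X/../.O/O.]: 1 ply

p1 X@[.X/.X/../.O/O.]: (0,0)[XX/.X/../.O/O.]+0 (1,0)[.X/XX/../.O/O.]+0 (2,0)[.X/.X/X./.O/O.]+0 (2,1)[.X/.X/.X/.O/O.]+1* (3,0)[.X/.X/../XO/O.]+0 (4,1)[.X/.X/../.O/OX]+0
p2 O@[.X/.X/.X/.O/O.] terminal -1; root [.X/.X/../.O/O.] d6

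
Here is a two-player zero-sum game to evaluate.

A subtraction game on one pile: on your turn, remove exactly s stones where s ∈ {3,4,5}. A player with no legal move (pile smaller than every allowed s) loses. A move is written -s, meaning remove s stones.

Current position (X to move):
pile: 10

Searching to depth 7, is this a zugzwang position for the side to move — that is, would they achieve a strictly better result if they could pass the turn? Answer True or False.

ply 1, X at 10 | -3=-1→7*; -4=-1→6; -5=-1→5
ply 2, O at 7 | -3=-1→4; -4=-1→3; -5=+1→2*
ply 3: 2 is terminal -1 (X); from 10 depth 7
suppose X passes — search the same position with O to move:
pass> ply 1, O at 10 | -3=-1→7*; -4=-1→6; -5=-1→5
pass> ply 2, X at 7 | -3=-1→4; -4=-1→3; -5=+1→2*
pass> ply 3: 2 is terminal -1 (O); from 10 depth 7
for X: play -1, pass +1

zugzwang(10, X) = True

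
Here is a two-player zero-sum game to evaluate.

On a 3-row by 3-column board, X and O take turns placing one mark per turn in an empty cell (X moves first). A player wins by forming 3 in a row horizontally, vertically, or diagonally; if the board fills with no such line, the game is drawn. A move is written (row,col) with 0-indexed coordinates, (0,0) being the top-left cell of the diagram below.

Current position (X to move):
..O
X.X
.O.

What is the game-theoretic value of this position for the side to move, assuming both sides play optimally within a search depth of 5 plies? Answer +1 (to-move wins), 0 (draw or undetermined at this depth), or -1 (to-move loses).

p1 X@[..O/X.X/.O.]: (0,0)[X.O/X.X/.O.]+1* (0,1)[.XO/X.X/.O.]+0 (1,1)[..O/XXX/.O.]+1 (2,0)[..O/X.X/XO.]+1 (2,2)[..O/X.X/.OX]-1
p2 O@[X.O/X.X/.O.]: (0,1)[XOO/X.X/.O.]-1* (1,1)[X.O/XOX/.O.]-1 (2,0)[X.O/X.X/OO.]-1 (2,2)[X.O/X.X/.OO]-1
p3 X@[XOO/X.X/.O.]: (1,1)[XOO/XXX/.O.]+1* (2,0)[XOO/X.X/XO.]+1 (2,2)[XOO/X.X/.OX]-1
p4 O@[XOO/XXX/.O.] terminal -1; root [..O/X.X/.O.] d5

value(..O/X.X/.O., X) = +1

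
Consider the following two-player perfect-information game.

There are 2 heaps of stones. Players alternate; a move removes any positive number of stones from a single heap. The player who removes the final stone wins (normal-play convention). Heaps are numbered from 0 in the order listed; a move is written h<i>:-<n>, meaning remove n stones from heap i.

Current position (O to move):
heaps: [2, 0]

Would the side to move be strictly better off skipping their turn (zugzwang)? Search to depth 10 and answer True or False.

p1 O@[(2,0)]: h0:-1[(1,0)]-1 h0:-2[(0,0)]+1*
p2 X@[(0,0)] terminal -1; root [(2,0)] d10
suppose O passes — search the same position with X to move:
pass> p1 X@[(2,0)]: h0:-1[(1,0)]-1 h0:-2[(0,0)]+1*
pass> p2 O@[(0,0)] terminal -1; root [(2,0)] d10
for O: play +1, pass -1

zugzwang((2,0), O) = False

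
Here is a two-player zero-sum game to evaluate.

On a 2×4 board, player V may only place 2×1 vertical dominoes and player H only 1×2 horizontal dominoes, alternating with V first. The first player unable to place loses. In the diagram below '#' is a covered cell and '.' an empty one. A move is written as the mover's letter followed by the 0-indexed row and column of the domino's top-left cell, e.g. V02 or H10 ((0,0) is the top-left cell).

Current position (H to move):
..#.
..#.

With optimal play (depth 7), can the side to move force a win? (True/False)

H winning at [..#./..#.]: True

[..#./..#.] H move#1: H00:+1/###./..#.*, H10:+1/..#./###.
[###./..#.] V move#2: V03:-1/####/..##*
[####/..##] H move#3: H10:+1/####/####*
[####/####] end (terminal -1, V#4); searched ..#./..#. to 7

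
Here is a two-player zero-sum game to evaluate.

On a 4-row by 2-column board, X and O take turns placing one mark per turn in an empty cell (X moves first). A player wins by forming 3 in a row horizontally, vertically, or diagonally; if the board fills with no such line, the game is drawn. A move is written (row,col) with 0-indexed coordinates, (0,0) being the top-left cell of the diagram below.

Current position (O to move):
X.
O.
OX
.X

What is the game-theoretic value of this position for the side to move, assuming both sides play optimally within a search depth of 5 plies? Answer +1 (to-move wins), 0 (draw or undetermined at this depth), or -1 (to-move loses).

value(X./O./OX/.X, O) = +1

ply 1, O at X./O./OX/.X | (0,1)=-1→XO/O./OX/.X; (1,1)=+0→X./OO/OX/.X; (3,0)=+1→X./O./OX/OX*
ply 2: X./O./OX/OX is terminal -1 (X); from X./O./OX/.X depth 5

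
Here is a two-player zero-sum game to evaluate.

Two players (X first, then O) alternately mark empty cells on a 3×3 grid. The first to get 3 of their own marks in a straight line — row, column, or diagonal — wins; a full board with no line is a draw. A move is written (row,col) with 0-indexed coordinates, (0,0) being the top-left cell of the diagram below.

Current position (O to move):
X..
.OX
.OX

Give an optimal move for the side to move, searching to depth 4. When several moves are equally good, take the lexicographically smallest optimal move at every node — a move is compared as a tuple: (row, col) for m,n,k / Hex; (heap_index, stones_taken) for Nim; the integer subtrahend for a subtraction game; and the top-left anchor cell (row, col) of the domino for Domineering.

[X../.OX/.OX] O move#1: (0,1):+1/XO./.OX/.OX*, (0,2):+1/X.O/.OX/.OX, (1,0):-1/X../OOX/.OX, (2,0):-1/X../.OX/OOX
[XO./.OX/.OX] end (terminal -1, X#2); searched X../.OX/.OX to 4

O's best at [X../.OX/.OX]: (0,1)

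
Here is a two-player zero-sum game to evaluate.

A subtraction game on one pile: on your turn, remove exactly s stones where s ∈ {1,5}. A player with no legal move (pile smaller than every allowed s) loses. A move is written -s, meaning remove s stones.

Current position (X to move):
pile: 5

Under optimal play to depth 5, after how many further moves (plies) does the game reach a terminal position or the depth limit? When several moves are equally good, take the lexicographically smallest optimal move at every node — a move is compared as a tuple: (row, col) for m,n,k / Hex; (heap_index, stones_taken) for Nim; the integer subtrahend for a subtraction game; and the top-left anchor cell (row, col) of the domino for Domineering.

ply 1, X at 5 | -1=+1→4*; -5=+1→0
ply 2, O at 4 | -1=-1→3*
ply 3, X at 3 | -1=+1→2*
ply 4, O at 2 | -1=-1→1*
ply 5, X at 1 | -1=+1→0*
ply 6: 0 is terminal -1 (O); from 5 depth 5

PV length from [5]: 5 plies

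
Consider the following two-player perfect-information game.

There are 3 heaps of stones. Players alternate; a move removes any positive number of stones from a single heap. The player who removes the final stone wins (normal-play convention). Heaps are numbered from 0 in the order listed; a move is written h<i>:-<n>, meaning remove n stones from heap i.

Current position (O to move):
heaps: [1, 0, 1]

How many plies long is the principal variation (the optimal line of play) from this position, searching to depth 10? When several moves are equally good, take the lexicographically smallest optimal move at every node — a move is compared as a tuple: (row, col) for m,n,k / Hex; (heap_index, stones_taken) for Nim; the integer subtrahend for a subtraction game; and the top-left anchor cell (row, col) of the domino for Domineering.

PV length from [(1,0,1)]: 2 plies

p1 O@[(1,0,1)]: h0:-1[(0,0,1)]-1* h2:-1[(1,0,0)]-1
p2 X@[(0,0,1)]: h2:-1[(0,0,0)]+1*
p3 O@[(0,0,0)] terminal -1; root [(1,0,1)] d10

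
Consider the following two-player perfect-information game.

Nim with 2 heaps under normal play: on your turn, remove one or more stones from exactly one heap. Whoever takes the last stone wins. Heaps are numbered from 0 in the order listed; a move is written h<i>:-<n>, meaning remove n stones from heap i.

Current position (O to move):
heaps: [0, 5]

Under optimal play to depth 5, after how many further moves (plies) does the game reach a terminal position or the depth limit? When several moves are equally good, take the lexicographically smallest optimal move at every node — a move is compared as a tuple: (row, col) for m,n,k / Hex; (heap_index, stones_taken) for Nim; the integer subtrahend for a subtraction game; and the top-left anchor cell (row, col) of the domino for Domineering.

[(0,5)] O move#1: h1:-1:-1/(0,4), h1:-2:-1/(0,3), h1:-3:-1/(0,2), h1:-4:-1/(0,1), h1:-5:+1/(0,0)*
[(0,0)] end (terminal -1, X#2); searched (0,5) to 5

PV length from [(0,5)]: 1 ply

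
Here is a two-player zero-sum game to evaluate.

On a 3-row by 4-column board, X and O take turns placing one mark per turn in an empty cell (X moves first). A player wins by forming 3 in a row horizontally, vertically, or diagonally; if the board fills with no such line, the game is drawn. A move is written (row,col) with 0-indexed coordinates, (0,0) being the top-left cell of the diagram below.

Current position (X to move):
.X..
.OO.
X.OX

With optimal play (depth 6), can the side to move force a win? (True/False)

X winning at [.X../.OO./X.OX]: False

p1 X@[.X../.OO./X.OX]: (0,0)[XX../.OO./X.OX]-1* (0,2)[.XX./.OO./X.OX]-1 (0,3)[.X.X/.OO./X.OX]-1 (1,0)[.X../XOO./X.OX]-1 (1,3)[.X../.OOX/X.OX]-1 (2,1)[.X../.OO./XXOX]-1
p2 O@[XX../.OO./X.OX]: (0,2)[XXO./.OO./X.OX]+1* (0,3)[XX.O/.OO./X.OX]-1 (1,0)[XX../OOO./X.OX]+1 (1,3)[XX../.OOO/X.OX]+1 (2,1)[XX../.OO./XOOX]-1
p3 X@[XXO./.OO./X.OX] terminal -1; root [.X../.OO./X.OX] d6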